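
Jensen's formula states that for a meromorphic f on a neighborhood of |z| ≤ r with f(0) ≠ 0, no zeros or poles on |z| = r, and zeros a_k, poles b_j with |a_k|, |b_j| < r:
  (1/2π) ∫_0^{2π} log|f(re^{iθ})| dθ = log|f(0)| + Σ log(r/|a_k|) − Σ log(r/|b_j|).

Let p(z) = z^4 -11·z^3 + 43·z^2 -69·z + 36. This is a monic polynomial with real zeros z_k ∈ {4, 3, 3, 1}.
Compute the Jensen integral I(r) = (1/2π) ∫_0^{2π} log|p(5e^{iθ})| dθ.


Zeros: 1, 3, 3, 4; r = 5.
Inside |z| < r: 1, 3, 3, 4. Outside (|z| ≥ r): ∅.
p(0) = 36, so log|p(0)| = log(36) = 3.5835.
Apply Jensen: I(r) = log|p(0)| + Σ_k log(r/|z_k|), summed over zeros inside |z| < r.
  log(r/|z_k|) for z_k = 4: log(5/4) = 0.2231
  log(r/|z_k|) for z_k = 3: log(5/3) = 0.5108
  log(r/|z_k|) for z_k = 3: log(5/3) = 0.5108
  log(r/|z_k|) for z_k = 1: log(5/1) = 1.6094
Sum over inside zeros: 2.8542.
I(r) = log|p(0)| + (inside sum) = 3.5835 + 2.8542 = 6.4378.
Closed form (all zeros inside, monic): I(r) = n·log(r) = 4·log(5) = 6.4378. ✓

I(r) ≈ 6.4378.


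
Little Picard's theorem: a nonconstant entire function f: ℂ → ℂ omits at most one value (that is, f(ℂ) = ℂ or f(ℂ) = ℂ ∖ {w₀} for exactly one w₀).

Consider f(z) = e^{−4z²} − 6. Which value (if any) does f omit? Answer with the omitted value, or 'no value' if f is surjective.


Little Picard bounds the complement of f(ℂ) to at most one point.
The exponent g(z) = −4z² is a nonconstant polynomial, hence surjective onto ℂ. So e^{g(z)} takes every value in {e^w : w ∈ ℂ} = ℂ ∖ {0}. Adding -6 shifts the range to ℂ ∖ {-6}. f omits exactly -6.

Omitted value: -6.


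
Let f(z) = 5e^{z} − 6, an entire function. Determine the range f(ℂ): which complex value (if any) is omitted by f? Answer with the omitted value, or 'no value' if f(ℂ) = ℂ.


Little Picard bounds the complement of f(ℂ) to at most one point.
e^{z} is never zero on ℂ, so 5·e^{z} takes every value in ℂ ∖ {0}. Adding -6 shifts the range to ℂ ∖ {-6}. Thus f omits exactly the value -6.

Omitted value: -6.


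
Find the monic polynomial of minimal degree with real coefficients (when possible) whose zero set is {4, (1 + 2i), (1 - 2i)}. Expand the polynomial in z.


The polynomial is p(z) = ∏_{α ∈ S} (z − α), where S = {4, (1 + 2i), (1 - 2i)}.
Expanding the product yields: p(z) = z^3 -6·z^2 + 13·z -20.
Note conjugate pairs combine to real quadratics: (z − (1+2i))(z − (1−2i)) = z² − 2z + 5.
The resulting polynomial has degree 3 and real coefficients as required.

p(z) = z^3 -6·z^2 + 13·z -20.


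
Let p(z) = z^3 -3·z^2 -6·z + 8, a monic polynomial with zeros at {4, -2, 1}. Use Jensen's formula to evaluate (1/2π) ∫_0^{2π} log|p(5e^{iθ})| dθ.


Zeros: -2, 1, 4; r = 5.
Inside |z| < r: -2, 1, 4. Outside (|z| ≥ r): ∅.
p(0) = 8, so log|p(0)| = log(8) = 2.0794.
Apply Jensen: I(r) = log|p(0)| + Σ_k log(r/|z_k|), summed over zeros inside |z| < r.
  log(r/|z_k|) for z_k = 4: log(5/4) = 0.2231
  log(r/|z_k|) for z_k = -2: log(5/2) = 0.9163
  log(r/|z_k|) for z_k = 1: log(5/1) = 1.6094
Sum over inside zeros: 2.7489.
I(r) = log|p(0)| + (inside sum) = 2.0794 + 2.7489 = 4.8283.
Closed form (all zeros inside, monic): I(r) = n·log(r) = 3·log(5) = 4.8283. ✓

I(r) ≈ 4.8283.


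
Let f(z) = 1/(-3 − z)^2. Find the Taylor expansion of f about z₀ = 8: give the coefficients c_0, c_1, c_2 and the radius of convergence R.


Let w = z − z₀, so z = z₀ + w.
Then -3 − z = -3 − (z₀ + w) = (-3 − z₀) − w = -11 − w.
f(z) = 1/(-11 − w)^2 = (1/(-11)^2) · (1 − w/(-11))^{−2}.
By the binomial series (1−u)^{−2} = Σ_{n≥0} C(n+1, 1) u^n for |u|<1, with u = w/(-11):
  c_n = C(n+1, 1) / (-11)^(n+2).
  c_0 = 1/(-11)^2 = 1/121.
  c_1 = 2/(-11)^3 = -2/1331.
  c_2 = 3/(-11)^4 = 3/14641.
The series is valid for |w/d| < 1, i.e. |z − z₀| < |d|.
Radius of convergence: R = |-3 − z₀| = |-11| = 11 (distance from z₀ to the singularity z = -3).

c_0 = 1/121, c_1 = -2/1331, c_2 = 3/14641; R = 11.


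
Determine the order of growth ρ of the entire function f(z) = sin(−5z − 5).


sin(w) is a linear combination of e^{iw} and e^{−iw} (or e^w, e^{−w} in the hyperbolic case), so |sin(w)| ≤ e^{|w|}. With w = −5z − 5, |w| ≤ 5|z| + 5 = 5r + 5 on |z| = r, giving M(r) ≤ e^{5r + 5}, so ρ ≤ 1. On a suitable ray (z = it for sin/cos; z = t for sinh/cosh, t real → ∞), |sin(−5z − 5)| grows like e^{5|t|}/2, so ρ ≥ 1. Hence ρ = 1.
Therefore ρ = 1.

Order ρ = 1.


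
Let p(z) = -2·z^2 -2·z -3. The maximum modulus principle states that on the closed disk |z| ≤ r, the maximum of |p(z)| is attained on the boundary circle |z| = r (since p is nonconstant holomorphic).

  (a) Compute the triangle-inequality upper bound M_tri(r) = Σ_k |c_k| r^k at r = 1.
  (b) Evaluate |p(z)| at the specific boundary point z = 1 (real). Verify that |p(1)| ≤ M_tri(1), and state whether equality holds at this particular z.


Coefficients: c_0 = -3, c_1 = -2, c_2 = -2. Radius r = 1.
Part (a). Triangle bound: M_tri(r) = Σ_k |c_k| r^k
  = |-3|·1^0 + |-2|·1^1 + |-2|·1^2
  = 3 + 2 + 2 = 7.
This bounds M(r) := max_{|z|=r} |p(z)| from above; equality holds iff all terms c_k z^k can be made to align in phase at a single z on |z|=r.
Part (b). At z = 1 (real, on the circle |z| = r):
  p(1) = (-3)·1^0 + (-2)·1^1 + (-2)·1^2 = -7.
  |p(1)| = 7.
Since all nonzero coefficients share the same sign, |p(1)| = 7 = M_tri(1); the triangle bound is attained at z = 1, so in fact M(r) = 7.

M_tri(1) = 7; |p(1)| = 7; equality at z=1: yes.


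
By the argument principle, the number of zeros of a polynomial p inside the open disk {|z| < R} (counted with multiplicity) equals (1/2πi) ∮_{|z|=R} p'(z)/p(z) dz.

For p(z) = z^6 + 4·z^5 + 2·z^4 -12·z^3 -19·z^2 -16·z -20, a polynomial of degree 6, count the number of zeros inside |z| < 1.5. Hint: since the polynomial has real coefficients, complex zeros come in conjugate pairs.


The zeros of p are: 2, (-2 + 1i), (-2 - 1i), -2, (0 + 1i), (0 - 1i).
Their magnitudes are: 2, 2.236, 2.236, 2, 1, 1.
Zeros with |z| < R = 1.5: (0 + 1i), (0 - 1i).
Count = 2.
By the argument principle, (1/2πi) ∮_{|z|=R} p'(z)/p(z) dz equals exactly this count.

Number of zeros inside |z| < 1.5: 2.


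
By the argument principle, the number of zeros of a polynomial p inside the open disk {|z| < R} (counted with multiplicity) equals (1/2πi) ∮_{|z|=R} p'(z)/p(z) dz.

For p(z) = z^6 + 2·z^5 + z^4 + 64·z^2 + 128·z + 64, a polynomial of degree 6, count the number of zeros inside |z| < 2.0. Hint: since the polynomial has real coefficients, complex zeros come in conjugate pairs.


The zeros of p are: -1, -1, (2 + 2i), (2 - 2i), (-2 + 2i), (-2 - 2i).
Their magnitudes are: 1, 1, 2.828, 2.828, 2.828, 2.828.
Zeros with |z| < R = 2.0: -1, -1.
Count = 2.
By the argument principle, (1/2πi) ∮_{|z|=R} p'(z)/p(z) dz equals exactly this count.

Number of zeros inside |z| < 2.0: 2.


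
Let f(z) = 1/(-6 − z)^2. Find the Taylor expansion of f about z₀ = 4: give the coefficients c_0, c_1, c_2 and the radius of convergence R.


Let w = z − z₀, so z = z₀ + w.
Then -6 − z = -6 − (z₀ + w) = (-6 − z₀) − w = -10 − w.
f(z) = 1/(-10 − w)^2 = (1/(-10)^2) · (1 − w/(-10))^{−2}.
By the binomial series (1−u)^{−2} = Σ_{n≥0} C(n+1, 1) u^n for |u|<1, with u = w/(-10):
  c_n = C(n+1, 1) / (-10)^(n+2).
  c_0 = 1/(-10)^2 = 1/100.
  c_1 = 2/(-10)^3 = -1/500.
  c_2 = 3/(-10)^4 = 3/10000.
The series is valid for |w/d| < 1, i.e. |z − z₀| < |d|.
Radius of convergence: R = |-6 − z₀| = |-10| = 10 (distance from z₀ to the singularity z = -6).

c_0 = 1/100, c_1 = -1/500, c_2 = 3/10000; R = 10.


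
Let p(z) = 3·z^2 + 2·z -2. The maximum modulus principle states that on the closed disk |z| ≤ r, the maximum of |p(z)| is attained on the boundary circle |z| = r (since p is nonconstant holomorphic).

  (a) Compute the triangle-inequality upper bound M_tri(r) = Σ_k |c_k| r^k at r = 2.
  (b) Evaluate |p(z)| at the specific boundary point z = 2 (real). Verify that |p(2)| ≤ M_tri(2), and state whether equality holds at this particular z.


Coefficients: c_0 = -2, c_1 = 2, c_2 = 3. Radius r = 2.
Part (a). Triangle bound: M_tri(r) = Σ_k |c_k| r^k
  = |-2|·2^0 + |2|·2^1 + |3|·2^2
  = 2 + 4 + 12 = 18.
This bounds M(r) := max_{|z|=r} |p(z)| from above; equality holds iff all terms c_k z^k can be made to align in phase at a single z on |z|=r.
Part (b). At z = 2 (real, on the circle |z| = r):
  p(2) = (-2)·2^0 + (2)·2^1 + (3)·2^2 = 14.
  |p(2)| = 14.
Check: |p(2)| = 14 ≤ 18 = M_tri(2). ✓ Equality does not hold at z = 2 (the coefficients have mixed signs, so the terms do not all align in phase there).

M_tri(2) = 18; |p(2)| = 14; equality at z=2: no.


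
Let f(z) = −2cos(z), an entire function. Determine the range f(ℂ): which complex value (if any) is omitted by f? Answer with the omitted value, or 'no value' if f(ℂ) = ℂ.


Little Picard bounds the complement of f(ℂ) to at most one point.
cos is entire and surjective onto ℂ: for every w ∈ ℂ, cos(ζ) = w has a solution ζ ∈ ℂ (e.g., via the complex inverse arccos). With ζ = z this gives z = ζ/(1). Then -2·cos(z) takes every value in -2·ℂ = ℂ, and adding 0 is a bijection of ℂ. So f is surjective and omits no value. (Note: only on the real line is cos bounded by [−1, 1].)

Omitted value: no value.


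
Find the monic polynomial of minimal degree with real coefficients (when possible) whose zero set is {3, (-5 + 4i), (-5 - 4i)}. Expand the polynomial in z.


The polynomial is p(z) = ∏_{α ∈ S} (z − α), where S = {3, (-5 + 4i), (-5 - 4i)}.
Expanding the product yields: p(z) = z^3 + 7·z^2 + 11·z -123.
Note conjugate pairs combine to real quadratics: (z − (-5+4i))(z − (-5−4i)) = z² + 10z + 41.
The resulting polynomial has degree 3 and real coefficients as required.

p(z) = z^3 + 7·z^2 + 11·z -123.


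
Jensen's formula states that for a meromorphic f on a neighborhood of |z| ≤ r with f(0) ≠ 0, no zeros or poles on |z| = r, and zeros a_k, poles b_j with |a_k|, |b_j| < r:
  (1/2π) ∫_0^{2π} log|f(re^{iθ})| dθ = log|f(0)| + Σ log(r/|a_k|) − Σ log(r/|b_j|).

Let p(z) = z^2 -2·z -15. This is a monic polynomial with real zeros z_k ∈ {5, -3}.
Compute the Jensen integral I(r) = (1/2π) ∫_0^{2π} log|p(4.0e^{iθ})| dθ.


Zeros: -3, 5; r = 4.0.
Inside |z| < r: -3. Outside (|z| ≥ r): 5.
p(0) = -15, so log|p(0)| = log(15) = 2.7081.
Apply Jensen: I(r) = log|p(0)| + Σ_k log(r/|z_k|), summed over zeros inside |z| < r.
  log(r/|z_k|) for z_k = -3: log(4.0/3) = 0.2877
  Outside zeros (5) contribute nothing to the Jensen sum.
Sum over inside zeros: 0.2877.
I(r) = log|p(0)| + (inside sum) = 2.7081 + 0.2877 = 2.9957.
Note: since some zeros are outside |z| ≤ r, the simplified n·log(r) form does NOT apply — only the inside zeros contribute.

I(r) ≈ 2.9957.


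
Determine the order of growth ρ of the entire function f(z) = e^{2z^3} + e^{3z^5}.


Each summand is entire of order 3 and 5 respectively (as in the single-exponential case). The order of a sum is at most the max of the orders, so ρ ≤ 5. For the lower bound: on |z|=r choose arg z so that 3z^5 is real positive; then |e^{3z^5}| = e^{3r^5} while |e^{2z^3}| ≤ e^{2r^3} = o(e^{3r^5}). So |f| ≥ e^{3r^5}(1 − o(1)) and ρ ≥ 5. Hence ρ = max(3, 5) = 5.
Therefore ρ = 5.

Order ρ = 5.


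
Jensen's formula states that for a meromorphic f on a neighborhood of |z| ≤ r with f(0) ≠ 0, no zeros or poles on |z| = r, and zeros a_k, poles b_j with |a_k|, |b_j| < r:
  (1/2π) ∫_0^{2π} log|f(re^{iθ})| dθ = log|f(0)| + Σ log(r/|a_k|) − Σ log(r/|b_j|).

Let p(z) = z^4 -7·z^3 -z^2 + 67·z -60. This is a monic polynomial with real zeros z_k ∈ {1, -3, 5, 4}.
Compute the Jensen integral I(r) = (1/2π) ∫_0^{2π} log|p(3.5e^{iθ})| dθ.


Zeros: -3, 1, 4, 5; r = 3.5.
Inside |z| < r: -3, 1. Outside (|z| ≥ r): 4, 5.
p(0) = -60, so log|p(0)| = log(60) = 4.0943.
Apply Jensen: I(r) = log|p(0)| + Σ_k log(r/|z_k|), summed over zeros inside |z| < r.
  log(r/|z_k|) for z_k = 1: log(3.5/1) = 1.2528
  log(r/|z_k|) for z_k = -3: log(3.5/3) = 0.1542
  Outside zeros (4, 5) contribute nothing to the Jensen sum.
Sum over inside zeros: 1.4069.
I(r) = log|p(0)| + (inside sum) = 4.0943 + 1.4069 = 5.5013.
Note: since some zeros are outside |z| ≤ r, the simplified n·log(r) form does NOT apply — only the inside zeros contribute.

I(r) ≈ 5.5013.


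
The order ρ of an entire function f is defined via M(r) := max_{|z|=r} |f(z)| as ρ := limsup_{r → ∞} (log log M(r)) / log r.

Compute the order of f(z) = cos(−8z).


cos(w) is a linear combination of e^{iw} and e^{−iw} (or e^w, e^{−w} in the hyperbolic case), so |cos(w)| ≤ e^{|w|}. With w = −8z, |w| ≤ 8|z| + 0 = 8r + 0 on |z| = r, giving M(r) ≤ e^{8r + 0}, so ρ ≤ 1. On a suitable ray (z = it for sin/cos; z = t for sinh/cosh, t real → ∞), |cos(−8z)| grows like e^{8|t|}/2, so ρ ≥ 1. Hence ρ = 1.
Therefore ρ = 1.

Order ρ = 1.


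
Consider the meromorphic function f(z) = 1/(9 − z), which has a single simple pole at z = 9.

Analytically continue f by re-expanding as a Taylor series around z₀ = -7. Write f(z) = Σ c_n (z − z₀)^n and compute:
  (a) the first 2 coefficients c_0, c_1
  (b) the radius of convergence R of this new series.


Let w = z − z₀, so z = z₀ + w.
Then 9 − z = 9 − (z₀ + w) = (9 − z₀) − w = 16 − w.
f(z) = 1/(16 − w) = (1/(16)) · 1/(1 − w/(16)) = Σ_{n≥0} w^n / (16)^(n+1).
So c_n = 1/(16)^(n+1):
  c_0 = 1/(16)^1 = 1/16.
  c_1 = 1/(16)^2 = 1/256.
The series is valid for |w/d| < 1, i.e. |z − z₀| < |d|.
Radius of convergence: R = |9 − z₀| = |16| = 16 (distance from z₀ to the singularity z = 9).

c_0 = 1/16, c_1 = 1/256; R = 16.


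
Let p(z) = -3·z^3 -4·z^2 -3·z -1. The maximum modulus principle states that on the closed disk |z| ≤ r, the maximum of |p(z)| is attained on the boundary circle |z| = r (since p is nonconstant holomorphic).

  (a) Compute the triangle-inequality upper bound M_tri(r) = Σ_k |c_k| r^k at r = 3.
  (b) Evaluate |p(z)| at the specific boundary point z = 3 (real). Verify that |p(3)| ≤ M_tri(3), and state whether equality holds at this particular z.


Coefficients: c_0 = -1, c_1 = -3, c_2 = -4, c_3 = -3. Radius r = 3.
Part (a). Triangle bound: M_tri(r) = Σ_k |c_k| r^k
  = |-1|·3^0 + |-3|·3^1 + |-4|·3^2 + |-3|·3^3
  = 1 + 9 + 36 + 81 = 127.
This bounds M(r) := max_{|z|=r} |p(z)| from above; equality holds iff all terms c_k z^k can be made to align in phase at a single z on |z|=r.
Part (b). At z = 3 (real, on the circle |z| = r):
  p(3) = (-1)·3^0 + (-3)·3^1 + (-4)·3^2 + (-3)·3^3 = -127.
  |p(3)| = 127.
Since all nonzero coefficients share the same sign, |p(3)| = 127 = M_tri(3); the triangle bound is attained at z = 3, so in fact M(r) = 127.

M_tri(3) = 127; |p(3)| = 127; equality at z=3: yes.


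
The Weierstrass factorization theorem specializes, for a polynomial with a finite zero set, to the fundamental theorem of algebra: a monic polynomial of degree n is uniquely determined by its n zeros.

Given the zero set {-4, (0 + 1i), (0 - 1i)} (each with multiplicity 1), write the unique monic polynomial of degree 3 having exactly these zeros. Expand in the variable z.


The polynomial is p(z) = ∏_{α ∈ S} (z − α), where S = {-4, (0 + 1i), (0 - 1i)}.
Expanding the product yields: p(z) = z^3 + 4·z^2 + z + 4.
Note conjugate pairs combine to real quadratics: (z − (0+1i))(z − (0−1i)) = z² + 1.
The resulting polynomial has degree 3 and real coefficients as required.

p(z) = z^3 + 4·z^2 + z + 4.


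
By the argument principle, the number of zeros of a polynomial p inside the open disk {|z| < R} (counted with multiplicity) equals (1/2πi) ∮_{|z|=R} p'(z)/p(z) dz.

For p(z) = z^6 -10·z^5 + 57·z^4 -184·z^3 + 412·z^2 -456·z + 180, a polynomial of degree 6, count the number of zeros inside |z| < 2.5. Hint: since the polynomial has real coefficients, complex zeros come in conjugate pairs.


The zeros of p are: 1, (1 + 3i), (1 - 3i), 1, (3 + 3i), (3 - 3i).
Their magnitudes are: 1, 3.162, 3.162, 1, 4.243, 4.243.
Zeros with |z| < R = 2.5: 1, 1.
Count = 2.
By the argument principle, (1/2πi) ∮_{|z|=R} p'(z)/p(z) dz equals exactly this count.

Number of zeros inside |z| < 2.5: 2.


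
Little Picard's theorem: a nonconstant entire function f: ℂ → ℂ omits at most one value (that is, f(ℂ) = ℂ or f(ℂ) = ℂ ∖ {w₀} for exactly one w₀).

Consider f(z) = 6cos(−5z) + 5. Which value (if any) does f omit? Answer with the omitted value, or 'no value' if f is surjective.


Little Picard bounds the complement of f(ℂ) to at most one point.
cos is entire and surjective onto ℂ: for every w ∈ ℂ, cos(ζ) = w has a solution ζ ∈ ℂ (e.g., via the complex inverse arccos). With ζ = −5z this gives z = ζ/(-5). Then 6·cos(−5z) takes every value in 6·ℂ = ℂ, and adding 5 is a bijection of ℂ. So f is surjective and omits no value. (Note: only on the real line is cos bounded by [−1, 1].)

Omitted value: no value.


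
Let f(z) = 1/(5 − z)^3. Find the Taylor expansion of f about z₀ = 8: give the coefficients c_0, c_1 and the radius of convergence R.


Let w = z − z₀, so z = z₀ + w.
Then 5 − z = 5 − (z₀ + w) = (5 − z₀) − w = -3 − w.
f(z) = 1/(-3 − w)^3 = (1/(-3)^3) · (1 − w/(-3))^{−3}.
By the binomial series (1−u)^{−3} = Σ_{n≥0} C(n+2, 2) u^n for |u|<1, with u = w/(-3):
  c_n = C(n+2, 2) / (-3)^(n+3).
  c_0 = 1/(-3)^3 = -1/27.
  c_1 = 3/(-3)^4 = 1/27.
The series is valid for |w/d| < 1, i.e. |z − z₀| < |d|.
Radius of convergence: R = |5 − z₀| = |-3| = 3 (distance from z₀ to the singularity z = 5).

c_0 = -1/27, c_1 = 1/27; R = 3.


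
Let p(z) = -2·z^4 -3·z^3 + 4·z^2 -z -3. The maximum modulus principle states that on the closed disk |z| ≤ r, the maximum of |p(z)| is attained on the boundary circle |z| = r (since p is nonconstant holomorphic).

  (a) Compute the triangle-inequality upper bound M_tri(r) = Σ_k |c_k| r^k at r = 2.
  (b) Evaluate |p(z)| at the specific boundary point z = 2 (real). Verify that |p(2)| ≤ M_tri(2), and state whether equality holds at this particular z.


Coefficients: c_0 = -3, c_1 = -1, c_2 = 4, c_3 = -3, c_4 = -2. Radius r = 2.
Part (a). Triangle bound: M_tri(r) = Σ_k |c_k| r^k
  = |-3|·2^0 + |-1|·2^1 + |4|·2^2 + |-3|·2^3 + |-2|·2^4
  = 3 + 2 + 16 + 24 + 32 = 77.
This bounds M(r) := max_{|z|=r} |p(z)| from above; equality holds iff all terms c_k z^k can be made to align in phase at a single z on |z|=r.
Part (b). At z = 2 (real, on the circle |z| = r):
  p(2) = (-3)·2^0 + (-1)·2^1 + (4)·2^2 + (-3)·2^3 + (-2)·2^4 = -45.
  |p(2)| = 45.
Check: |p(2)| = 45 ≤ 77 = M_tri(2). ✓ Equality does not hold at z = 2 (the coefficients have mixed signs, so the terms do not all align in phase there).

M_tri(2) = 77; |p(2)| = 45; equality at z=2: no.


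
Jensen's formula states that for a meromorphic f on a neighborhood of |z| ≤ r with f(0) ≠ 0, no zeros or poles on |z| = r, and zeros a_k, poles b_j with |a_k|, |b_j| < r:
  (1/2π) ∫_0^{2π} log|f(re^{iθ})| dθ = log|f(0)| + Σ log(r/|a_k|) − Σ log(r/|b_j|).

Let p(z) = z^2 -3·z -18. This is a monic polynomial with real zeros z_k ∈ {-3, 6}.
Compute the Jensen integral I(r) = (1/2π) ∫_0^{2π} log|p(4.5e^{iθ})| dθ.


Zeros: -3, 6; r = 4.5.
Inside |z| < r: -3. Outside (|z| ≥ r): 6.
p(0) = -18, so log|p(0)| = log(18) = 2.8904.
Apply Jensen: I(r) = log|p(0)| + Σ_k log(r/|z_k|), summed over zeros inside |z| < r.
  log(r/|z_k|) for z_k = -3: log(4.5/3) = 0.4055
  Outside zeros (6) contribute nothing to the Jensen sum.
Sum over inside zeros: 0.4055.
I(r) = log|p(0)| + (inside sum) = 2.8904 + 0.4055 = 3.2958.
Note: since some zeros are outside |z| ≤ r, the simplified n·log(r) form does NOT apply — only the inside zeros contribute.

I(r) ≈ 3.2958.


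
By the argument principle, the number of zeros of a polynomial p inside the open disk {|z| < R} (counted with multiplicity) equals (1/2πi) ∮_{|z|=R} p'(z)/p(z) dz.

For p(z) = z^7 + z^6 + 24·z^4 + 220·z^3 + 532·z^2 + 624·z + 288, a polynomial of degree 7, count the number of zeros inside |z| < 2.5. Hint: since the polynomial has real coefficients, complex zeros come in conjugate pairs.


The zeros of p are: -1, (-2 + 2i), (-2 - 2i), (3 + 3i), (3 - 3i), (-1 + 1i), (-1 - 1i).
Their magnitudes are: 1, 2.828, 2.828, 4.243, 4.243, 1.414, 1.414.
Zeros with |z| < R = 2.5: -1, (-1 + 1i), (-1 - 1i).
Count = 3.
By the argument principle, (1/2πi) ∮_{|z|=R} p'(z)/p(z) dz equals exactly this count.

Number of zeros inside |z| < 2.5: 3.


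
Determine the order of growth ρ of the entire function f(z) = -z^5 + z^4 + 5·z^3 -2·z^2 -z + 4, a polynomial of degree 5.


|f(z)| ≤ Σ|c_k|·r^k = O(r^5) as r → ∞. Polynomial growth is O(e^{r^ε}) for every ε > 0 (since r^5/e^{r^ε} → 0), so ρ ≤ ε for all ε > 0, i.e. ρ = 0. Every nonconstant polynomial has order 0.
Therefore ρ = 0.

Order ρ = 0.


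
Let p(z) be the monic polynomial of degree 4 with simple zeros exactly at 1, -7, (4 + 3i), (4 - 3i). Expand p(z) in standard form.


The polynomial is p(z) = ∏_{α ∈ S} (z − α), where S = {1, -7, (4 + 3i), (4 - 3i)}.
Expanding the product yields: p(z) = z^4 -2·z^3 -30·z^2 + 206·z -175.
Note conjugate pairs combine to real quadratics: (z − (4+3i))(z − (4−3i)) = z² − 8z + 25.
The resulting polynomial has degree 4 and real coefficients as required.

p(z) = z^4 -2·z^3 -30·z^2 + 206·z -175.


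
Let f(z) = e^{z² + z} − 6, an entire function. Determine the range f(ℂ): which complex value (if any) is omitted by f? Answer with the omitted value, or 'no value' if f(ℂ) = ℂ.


Little Picard bounds the complement of f(ℂ) to at most one point.
The exponent g(z) = z² + z is a nonconstant polynomial, hence surjective onto ℂ. So e^{g(z)} takes every value in {e^w : w ∈ ℂ} = ℂ ∖ {0}. Adding -6 shifts the range to ℂ ∖ {-6}. f omits exactly -6.

Omitted value: -6.


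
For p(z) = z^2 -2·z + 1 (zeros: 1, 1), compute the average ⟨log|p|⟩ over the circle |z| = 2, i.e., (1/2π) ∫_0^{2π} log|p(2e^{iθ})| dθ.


Zeros: 1, 1; r = 2.
Inside |z| < r: 1, 1. Outside (|z| ≥ r): ∅.
p(0) = 1, so log|p(0)| = log(1) = 0.0000.
Apply Jensen: I(r) = log|p(0)| + Σ_k log(r/|z_k|), summed over zeros inside |z| < r.
  log(r/|z_k|) for z_k = 1: log(2/1) = 0.6931
  log(r/|z_k|) for z_k = 1: log(2/1) = 0.6931
Sum over inside zeros: 1.3863.
I(r) = log|p(0)| + (inside sum) = 0.0000 + 1.3863 = 1.3863.
Closed form (all zeros inside, monic): I(r) = n·log(r) = 2·log(2) = 1.3863. ✓

I(r) ≈ 1.3863.


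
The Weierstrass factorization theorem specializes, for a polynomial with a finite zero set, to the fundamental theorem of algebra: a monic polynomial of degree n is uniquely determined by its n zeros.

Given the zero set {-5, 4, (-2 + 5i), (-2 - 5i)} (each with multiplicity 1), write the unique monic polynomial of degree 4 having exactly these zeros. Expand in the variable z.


The polynomial is p(z) = ∏_{α ∈ S} (z − α), where S = {-5, 4, (-2 + 5i), (-2 - 5i)}.
Expanding the product yields: p(z) = z^4 + 5·z^3 + 13·z^2 -51·z -580.
Note conjugate pairs combine to real quadratics: (z − (-2+5i))(z − (-2−5i)) = z² + 4z + 29.
The resulting polynomial has degree 4 and real coefficients as required.

p(z) = z^4 + 5·z^3 + 13·z^2 -51·z -580.


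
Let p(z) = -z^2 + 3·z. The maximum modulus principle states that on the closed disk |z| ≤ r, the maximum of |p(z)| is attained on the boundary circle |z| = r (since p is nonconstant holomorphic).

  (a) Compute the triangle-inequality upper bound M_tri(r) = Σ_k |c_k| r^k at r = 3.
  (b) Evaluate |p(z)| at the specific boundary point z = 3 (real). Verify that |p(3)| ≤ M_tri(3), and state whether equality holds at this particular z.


Coefficients: c_0 = 0, c_1 = 3, c_2 = -1. Radius r = 3.
Part (a). Triangle bound: M_tri(r) = Σ_k |c_k| r^k
  = |0|·3^0 + |3|·3^1 + |-1|·3^2
  = 0 + 9 + 9 = 18.
This bounds M(r) := max_{|z|=r} |p(z)| from above; equality holds iff all terms c_k z^k can be made to align in phase at a single z on |z|=r.
Part (b). At z = 3 (real, on the circle |z| = r):
  p(3) = (0)·3^0 + (3)·3^1 + (-1)·3^2 = 0.
  |p(3)| = 0.
Check: |p(3)| = 0 ≤ 18 = M_tri(3). ✓ Equality does not hold at z = 3 (the coefficients have mixed signs, so the terms do not all align in phase there).

M_tri(3) = 18; |p(3)| = 0; equality at z=3: no.


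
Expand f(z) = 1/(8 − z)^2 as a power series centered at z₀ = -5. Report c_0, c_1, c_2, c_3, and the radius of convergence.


Let w = z − z₀, so z = z₀ + w.
Then 8 − z = 8 − (z₀ + w) = (8 − z₀) − w = 13 − w.
f(z) = 1/(13 − w)^2 = (1/(13)^2) · (1 − w/(13))^{−2}.
By the binomial series (1−u)^{−2} = Σ_{n≥0} C(n+1, 1) u^n for |u|<1, with u = w/(13):
  c_n = C(n+1, 1) / (13)^(n+2).
  c_0 = 1/(13)^2 = 1/169.
  c_1 = 2/(13)^3 = 2/2197.
  c_2 = 3/(13)^4 = 3/28561.
  c_3 = 4/(13)^5 = 4/371293.
The series is valid for |w/d| < 1, i.e. |z − z₀| < |d|.
Radius of convergence: R = |8 − z₀| = |13| = 13 (distance from z₀ to the singularity z = 8).

c_0 = 1/169, c_1 = 2/2197, c_2 = 3/28561, c_3 = 4/371293; R = 13.


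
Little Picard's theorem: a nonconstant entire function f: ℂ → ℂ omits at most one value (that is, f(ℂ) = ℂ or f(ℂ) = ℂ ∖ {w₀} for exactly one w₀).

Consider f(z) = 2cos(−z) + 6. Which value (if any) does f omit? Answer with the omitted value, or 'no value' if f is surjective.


Little Picard bounds the complement of f(ℂ) to at most one point.
cos is entire and surjective onto ℂ: for every w ∈ ℂ, cos(ζ) = w has a solution ζ ∈ ℂ (e.g., via the complex inverse arccos). With ζ = −z this gives z = ζ/(-1). Then 2·cos(−z) takes every value in 2·ℂ = ℂ, and adding 6 is a bijection of ℂ. So f is surjective and omits no value. (Note: only on the real line is cos bounded by [−1, 1].)

Omitted value: no value.


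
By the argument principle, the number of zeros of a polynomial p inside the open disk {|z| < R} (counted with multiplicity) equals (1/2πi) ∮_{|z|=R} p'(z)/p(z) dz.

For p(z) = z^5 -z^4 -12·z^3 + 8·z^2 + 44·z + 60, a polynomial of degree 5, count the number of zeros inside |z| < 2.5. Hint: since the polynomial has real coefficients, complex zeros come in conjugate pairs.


The zeros of p are: (-1 + 1i), (-1 - 1i), -3, (3 + 1i), (3 - 1i).
Their magnitudes are: 1.414, 1.414, 3, 3.162, 3.162.
Zeros with |z| < R = 2.5: (-1 + 1i), (-1 - 1i).
Count = 2.
By the argument principle, (1/2πi) ∮_{|z|=R} p'(z)/p(z) dz equals exactly this count.

Number of zeros inside |z| < 2.5: 2.


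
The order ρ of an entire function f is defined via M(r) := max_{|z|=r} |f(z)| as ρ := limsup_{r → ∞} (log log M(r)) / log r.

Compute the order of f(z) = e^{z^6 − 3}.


|e^{z^6 − 3}| = e^{Re(1·z^6) + -3} ≤ e^{1|z|^6 + -3} = e^{1r^6 + -3} on |z| = r, so ρ ≤ 6. Choosing z on |z|=r so that 1·z^6 is real positive (always possible by picking arg z appropriately) gives |f(z)| = e^{1r^6 + -3}, matching the bound. The additive constant -3 does not affect log log M(r) ~ 6·log r. Hence ρ = 6.
Therefore ρ = 6.

Order ρ = 6.


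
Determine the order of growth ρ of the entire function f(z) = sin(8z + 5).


sin(w) is a linear combination of e^{iw} and e^{−iw} (or e^w, e^{−w} in the hyperbolic case), so |sin(w)| ≤ e^{|w|}. With w = 8z + 5, |w| ≤ 8|z| + 5 = 8r + 5 on |z| = r, giving M(r) ≤ e^{8r + 5}, so ρ ≤ 1. On a suitable ray (z = it for sin/cos; z = t for sinh/cosh, t real → ∞), |sin(8z + 5)| grows like e^{8|t|}/2, so ρ ≥ 1. Hence ρ = 1.
Therefore ρ = 1.

Order ρ = 1.


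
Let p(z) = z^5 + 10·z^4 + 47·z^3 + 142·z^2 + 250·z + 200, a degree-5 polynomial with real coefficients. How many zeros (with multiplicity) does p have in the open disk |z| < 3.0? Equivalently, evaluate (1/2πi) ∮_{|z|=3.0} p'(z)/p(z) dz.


The zeros of p are: (-1 + 3i), (-1 - 3i), (-2 + 1i), (-2 - 1i), -4.
Their magnitudes are: 3.162, 3.162, 2.236, 2.236, 4.
Zeros with |z| < R = 3.0: (-2 + 1i), (-2 - 1i).
Count = 2.
By the argument principle, (1/2πi) ∮_{|z|=R} p'(z)/p(z) dz equals exactly this count.

Number of zeros inside |z| < 3.0: 2.


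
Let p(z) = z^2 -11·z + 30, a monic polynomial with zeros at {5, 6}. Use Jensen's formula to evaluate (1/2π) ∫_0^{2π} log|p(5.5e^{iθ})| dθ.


Zeros: 5, 6; r = 5.5.
Inside |z| < r: 5. Outside (|z| ≥ r): 6.
p(0) = 30, so log|p(0)| = log(30) = 3.4012.
Apply Jensen: I(r) = log|p(0)| + Σ_k log(r/|z_k|), summed over zeros inside |z| < r.
  log(r/|z_k|) for z_k = 5: log(5.5/5) = 0.0953
  Outside zeros (6) contribute nothing to the Jensen sum.
Sum over inside zeros: 0.0953.
I(r) = log|p(0)| + (inside sum) = 3.4012 + 0.0953 = 3.4965.
Note: since some zeros are outside |z| ≤ r, the simplified n·log(r) form does NOT apply — only the inside zeros contribute.

I(r) ≈ 3.4965.


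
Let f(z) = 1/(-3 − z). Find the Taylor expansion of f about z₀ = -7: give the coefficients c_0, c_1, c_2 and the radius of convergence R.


Let w = z − z₀, so z = z₀ + w.
Then -3 − z = -3 − (z₀ + w) = (-3 − z₀) − w = 4 − w.
f(z) = 1/(4 − w) = (1/(4)) · 1/(1 − w/(4)) = Σ_{n≥0} w^n / (4)^(n+1).
So c_n = 1/(4)^(n+1):
  c_0 = 1/(4)^1 = 1/4.
  c_1 = 1/(4)^2 = 1/16.
  c_2 = 1/(4)^3 = 1/64.
The series is valid for |w/d| < 1, i.e. |z − z₀| < |d|.
Radius of convergence: R = |-3 − z₀| = |4| = 4 (distance from z₀ to the singularity z = -3).

c_0 = 1/4, c_1 = 1/16, c_2 = 1/64; R = 4.


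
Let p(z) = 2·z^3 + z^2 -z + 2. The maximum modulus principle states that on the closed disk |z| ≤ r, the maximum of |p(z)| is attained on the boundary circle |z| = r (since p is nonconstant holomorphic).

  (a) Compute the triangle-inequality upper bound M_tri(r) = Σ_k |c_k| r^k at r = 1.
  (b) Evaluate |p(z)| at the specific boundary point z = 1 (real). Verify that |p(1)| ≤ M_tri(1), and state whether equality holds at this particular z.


Coefficients: c_0 = 2, c_1 = -1, c_2 = 1, c_3 = 2. Radius r = 1.
Part (a). Triangle bound: M_tri(r) = Σ_k |c_k| r^k
  = |2|·1^0 + |-1|·1^1 + |1|·1^2 + |2|·1^3
  = 2 + 1 + 1 + 2 = 6.
This bounds M(r) := max_{|z|=r} |p(z)| from above; equality holds iff all terms c_k z^k can be made to align in phase at a single z on |z|=r.
Part (b). At z = 1 (real, on the circle |z| = r):
  p(1) = (2)·1^0 + (-1)·1^1 + (1)·1^2 + (2)·1^3 = 4.
  |p(1)| = 4.
Check: |p(1)| = 4 ≤ 6 = M_tri(1). ✓ Equality does not hold at z = 1 (the coefficients have mixed signs, so the terms do not all align in phase there).

M_tri(1) = 6; |p(1)| = 4; equality at z=1: no.


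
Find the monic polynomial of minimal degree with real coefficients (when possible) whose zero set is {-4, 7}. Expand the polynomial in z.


The polynomial is p(z) = ∏_{α ∈ S} (z − α), where S = {-4, 7}.
Expanding the product yields: p(z) = z^2 -3·z -28.
The resulting polynomial has degree 2 and real coefficients as required.

p(z) = z^2 -3·z -28.


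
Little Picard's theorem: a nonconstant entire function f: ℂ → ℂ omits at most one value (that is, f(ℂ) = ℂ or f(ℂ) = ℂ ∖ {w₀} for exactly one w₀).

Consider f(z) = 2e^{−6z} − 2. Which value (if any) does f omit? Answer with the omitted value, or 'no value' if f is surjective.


Little Picard bounds the complement of f(ℂ) to at most one point.
e^{−6z} is never zero on ℂ, so 2·e^{−6z} takes every value in ℂ ∖ {0}. Adding -2 shifts the range to ℂ ∖ {-2}. Thus f omits exactly the value -2.

Omitted value: -2.


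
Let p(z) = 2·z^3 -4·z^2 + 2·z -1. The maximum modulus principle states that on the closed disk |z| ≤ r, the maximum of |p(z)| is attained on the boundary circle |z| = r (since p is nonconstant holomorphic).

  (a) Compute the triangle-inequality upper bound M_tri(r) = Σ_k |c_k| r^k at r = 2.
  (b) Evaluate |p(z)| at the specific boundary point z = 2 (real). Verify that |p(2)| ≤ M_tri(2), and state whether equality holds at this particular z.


Coefficients: c_0 = -1, c_1 = 2, c_2 = -4, c_3 = 2. Radius r = 2.
Part (a). Triangle bound: M_tri(r) = Σ_k |c_k| r^k
  = |-1|·2^0 + |2|·2^1 + |-4|·2^2 + |2|·2^3
  = 1 + 4 + 16 + 16 = 37.
This bounds M(r) := max_{|z|=r} |p(z)| from above; equality holds iff all terms c_k z^k can be made to align in phase at a single z on |z|=r.
Part (b). At z = 2 (real, on the circle |z| = r):
  p(2) = (-1)·2^0 + (2)·2^1 + (-4)·2^2 + (2)·2^3 = 3.
  |p(2)| = 3.
Check: |p(2)| = 3 ≤ 37 = M_tri(2). ✓ Equality does not hold at z = 2 (the coefficients have mixed signs, so the terms do not all align in phase there).

M_tri(2) = 37; |p(2)| = 3; equality at z=2: no.


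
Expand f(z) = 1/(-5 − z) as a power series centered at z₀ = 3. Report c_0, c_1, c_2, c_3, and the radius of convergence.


Let w = z − z₀, so z = z₀ + w.
Then -5 − z = -5 − (z₀ + w) = (-5 − z₀) − w = -8 − w.
f(z) = 1/(-8 − w) = (1/(-8)) · 1/(1 − w/(-8)) = Σ_{n≥0} w^n / (-8)^(n+1).
So c_n = 1/(-8)^(n+1):
  c_0 = 1/(-8)^1 = -1/8.
  c_1 = 1/(-8)^2 = 1/64.
  c_2 = 1/(-8)^3 = -1/512.
  c_3 = 1/(-8)^4 = 1/4096.
The series is valid for |w/d| < 1, i.e. |z − z₀| < |d|.
Radius of convergence: R = |-5 − z₀| = |-8| = 8 (distance from z₀ to the singularity z = -5).

c_0 = -1/8, c_1 = 1/64, c_2 = -1/512, c_3 = 1/4096; R = 8.


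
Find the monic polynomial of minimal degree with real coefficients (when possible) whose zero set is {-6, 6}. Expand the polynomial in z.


The polynomial is p(z) = ∏_{α ∈ S} (z − α), where S = {-6, 6}.
Expanding the product yields: p(z) = z^2 -36.
The resulting polynomial has degree 2 and real coefficients as required.

p(z) = z^2 -36.


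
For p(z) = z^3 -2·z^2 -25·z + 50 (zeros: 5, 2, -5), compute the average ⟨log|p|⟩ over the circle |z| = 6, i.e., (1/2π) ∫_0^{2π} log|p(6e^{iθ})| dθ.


Zeros: -5, 2, 5; r = 6.
Inside |z| < r: -5, 2, 5. Outside (|z| ≥ r): ∅.
p(0) = 50, so log|p(0)| = log(50) = 3.9120.
Apply Jensen: I(r) = log|p(0)| + Σ_k log(r/|z_k|), summed over zeros inside |z| < r.
  log(r/|z_k|) for z_k = 5: log(6/5) = 0.1823
  log(r/|z_k|) for z_k = 2: log(6/2) = 1.0986
  log(r/|z_k|) for z_k = -5: log(6/5) = 0.1823
Sum over inside zeros: 1.4633.
I(r) = log|p(0)| + (inside sum) = 3.9120 + 1.4633 = 5.3753.
Closed form (all zeros inside, monic): I(r) = n·log(r) = 3·log(6) = 5.3753. ✓

I(r) ≈ 5.3753.


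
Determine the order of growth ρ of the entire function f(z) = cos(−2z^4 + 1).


Write cos(w) = (e^{iw} ± e^{−iw})/(2 or 2i), so |cos(w)| ≤ e^{|w|}. With w = −2z^4 + 1, |w| ≤ 2r^4 + 1 on |z|=r, giving M(r) ≤ e^{2r^4 + 1} and ρ ≤ 4. For the lower bound, choose z on |z|=r with -2z^4 purely imaginary of modulus 2r^4; then |cos(−2z^4 + 1)| grows like e^{2r^4}/2, so ρ ≥ 4. Hence ρ = 4.
Therefore ρ = 4.

Order ρ = 4.


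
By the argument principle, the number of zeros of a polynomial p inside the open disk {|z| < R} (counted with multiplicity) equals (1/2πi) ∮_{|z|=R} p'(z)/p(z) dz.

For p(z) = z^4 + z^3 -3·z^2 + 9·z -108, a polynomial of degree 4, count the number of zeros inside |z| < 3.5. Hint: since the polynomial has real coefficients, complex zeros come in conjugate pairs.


The zeros of p are: -4, 3, (0 + 3i), (0 - 3i).
Their magnitudes are: 4, 3, 3, 3.
Zeros with |z| < R = 3.5: 3, (0 + 3i), (0 - 3i).
Count = 3.
By the argument principle, (1/2πi) ∮_{|z|=R} p'(z)/p(z) dz equals exactly this count.

Number of zeros inside |z| < 3.5: 3.


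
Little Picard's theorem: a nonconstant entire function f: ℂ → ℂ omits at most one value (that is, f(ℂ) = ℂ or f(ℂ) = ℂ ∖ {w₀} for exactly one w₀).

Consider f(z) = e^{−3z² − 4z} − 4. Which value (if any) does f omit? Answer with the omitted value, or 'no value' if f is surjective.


Little Picard bounds the complement of f(ℂ) to at most one point.
The exponent g(z) = −3z² − 4z is a nonconstant polynomial, hence surjective onto ℂ. So e^{g(z)} takes every value in {e^w : w ∈ ℂ} = ℂ ∖ {0}. Adding -4 shifts the range to ℂ ∖ {-4}. f omits exactly -4.

Omitted value: -4.


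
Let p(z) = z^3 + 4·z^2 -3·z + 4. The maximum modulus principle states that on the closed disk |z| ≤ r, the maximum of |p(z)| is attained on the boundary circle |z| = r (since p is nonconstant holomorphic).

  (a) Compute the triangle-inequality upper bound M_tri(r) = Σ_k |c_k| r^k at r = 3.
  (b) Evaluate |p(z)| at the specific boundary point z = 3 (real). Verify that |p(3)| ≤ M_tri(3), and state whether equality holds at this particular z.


Coefficients: c_0 = 4, c_1 = -3, c_2 = 4, c_3 = 1. Radius r = 3.
Part (a). Triangle bound: M_tri(r) = Σ_k |c_k| r^k
  = |4|·3^0 + |-3|·3^1 + |4|·3^2 + |1|·3^3
  = 4 + 9 + 36 + 27 = 76.
This bounds M(r) := max_{|z|=r} |p(z)| from above; equality holds iff all terms c_k z^k can be made to align in phase at a single z on |z|=r.
Part (b). At z = 3 (real, on the circle |z| = r):
  p(3) = (4)·3^0 + (-3)·3^1 + (4)·3^2 + (1)·3^3 = 58.
  |p(3)| = 58.
Check: |p(3)| = 58 ≤ 76 = M_tri(3). ✓ Equality does not hold at z = 3 (the coefficients have mixed signs, so the terms do not all align in phase there).

M_tri(3) = 76; |p(3)| = 58; equality at z=3: no.


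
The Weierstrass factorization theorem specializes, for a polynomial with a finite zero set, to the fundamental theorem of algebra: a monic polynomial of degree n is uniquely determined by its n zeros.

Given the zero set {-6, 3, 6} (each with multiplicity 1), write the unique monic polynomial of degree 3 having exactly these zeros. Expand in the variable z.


The polynomial is p(z) = ∏_{α ∈ S} (z − α), where S = {-6, 3, 6}.
Expanding the product yields: p(z) = z^3 -3·z^2 -36·z + 108.
The resulting polynomial has degree 3 and real coefficients as required.

p(z) = z^3 -3·z^2 -36·z + 108.


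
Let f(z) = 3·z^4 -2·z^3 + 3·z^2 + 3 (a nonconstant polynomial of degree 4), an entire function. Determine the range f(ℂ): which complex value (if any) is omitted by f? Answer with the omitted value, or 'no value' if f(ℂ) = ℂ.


Little Picard bounds the complement of f(ℂ) to at most one point.
For every w ∈ ℂ, the equation p(z) − w = 0 is a nonconstant polynomial in z and hence has at least one root by the fundamental theorem of algebra. So p is surjective onto ℂ, omitting no value.

Omitted value: no value.


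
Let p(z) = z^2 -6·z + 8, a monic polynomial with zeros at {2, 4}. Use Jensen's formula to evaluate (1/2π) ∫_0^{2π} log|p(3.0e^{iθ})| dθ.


Zeros: 2, 4; r = 3.0.
Inside |z| < r: 2. Outside (|z| ≥ r): 4.
p(0) = 8, so log|p(0)| = log(8) = 2.0794.
Apply Jensen: I(r) = log|p(0)| + Σ_k log(r/|z_k|), summed over zeros inside |z| < r.
  log(r/|z_k|) for z_k = 2: log(3.0/2) = 0.4055
  Outside zeros (4) contribute nothing to the Jensen sum.
Sum over inside zeros: 0.4055.
I(r) = log|p(0)| + (inside sum) = 2.0794 + 0.4055 = 2.4849.
Note: since some zeros are outside |z| ≤ r, the simplified n·log(r) form does NOT apply — only the inside zeros contribute.

I(r) ≈ 2.4849.


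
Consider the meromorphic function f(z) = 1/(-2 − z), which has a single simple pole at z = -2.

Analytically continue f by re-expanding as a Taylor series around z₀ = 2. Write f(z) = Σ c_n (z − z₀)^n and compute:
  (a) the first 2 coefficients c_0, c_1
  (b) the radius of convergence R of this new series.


Let w = z − z₀, so z = z₀ + w.
Then -2 − z = -2 − (z₀ + w) = (-2 − z₀) − w = -4 − w.
f(z) = 1/(-4 − w) = (1/(-4)) · 1/(1 − w/(-4)) = Σ_{n≥0} w^n / (-4)^(n+1).
So c_n = 1/(-4)^(n+1):
  c_0 = 1/(-4)^1 = -1/4.
  c_1 = 1/(-4)^2 = 1/16.
The series is valid for |w/d| < 1, i.e. |z − z₀| < |d|.
Radius of convergence: R = |-2 − z₀| = |-4| = 4 (distance from z₀ to the singularity z = -2).

c_0 = -1/4, c_1 = 1/16; R = 4.


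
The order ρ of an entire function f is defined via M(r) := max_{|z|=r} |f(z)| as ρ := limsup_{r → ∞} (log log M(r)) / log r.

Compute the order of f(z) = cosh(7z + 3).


cosh(w) is a linear combination of e^{iw} and e^{−iw} (or e^w, e^{−w} in the hyperbolic case), so |cosh(w)| ≤ e^{|w|}. With w = 7z + 3, |w| ≤ 7|z| + 3 = 7r + 3 on |z| = r, giving M(r) ≤ e^{7r + 3}, so ρ ≤ 1. On a suitable ray (z = it for sin/cos; z = t for sinh/cosh, t real → ∞), |cosh(7z + 3)| grows like e^{7|t|}/2, so ρ ≥ 1. Hence ρ = 1.
Therefore ρ = 1.

Order ρ = 1.
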